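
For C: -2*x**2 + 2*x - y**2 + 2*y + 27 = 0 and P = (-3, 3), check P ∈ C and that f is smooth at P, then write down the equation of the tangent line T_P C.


Tangent line at P: 14*x - 4*y + 54 = 0.

Step 1: f(-3, 3) = 0, so P lies on C.
Step 2: partial derivatives
  f_x(x, y) = 2 - 4*x, f_y(x, y) = 2 - 2*y.
  f_x(P) = 14, f_y(P) = -4 (gradient nonzero, so P is smooth).
Step 3: tangent line at P: 14·(x − -3) + -4·(y − 3) = 0.
Expanding: 14*x - 4*y + 54 = 0.


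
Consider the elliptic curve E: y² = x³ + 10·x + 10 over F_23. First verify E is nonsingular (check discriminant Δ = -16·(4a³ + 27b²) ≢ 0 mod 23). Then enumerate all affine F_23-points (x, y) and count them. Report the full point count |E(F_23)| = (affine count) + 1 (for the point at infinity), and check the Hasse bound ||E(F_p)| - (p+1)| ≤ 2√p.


Affine points = {(5, 1), (5, 22), (7, 3), (7, 20), (8, 2), (8, 21), (9, 1), (9, 22), (10, 11), (10, 12), (11, 5), (11, 18), (12, 8), (12, 15), (15, 4), (15, 19)}; affine count = 16; |E(F_23)| = 17.

Discriminant check: Δ ∝ 4a³ + 27b² = 4·10³ + 27·10² = 4·1000 + 27·100 ≡ 7 (mod 23). Nonzero ⇒ E is nonsingular.
For each x ∈ F_23, compute rhs = x³ + 10·x + 10 mod 23, then count y ∈ F_23 with y² ≡ rhs.
  x = 0: rhs = 10, matching y values: none (0 points).
  x = 1: rhs = 21, matching y values: none (0 points).
  x = 2: rhs = 15, matching y values: none (0 points).
  x = 3: rhs = 21, matching y values: none (0 points).
  x = 4: rhs = 22, matching y values: none (0 points).
  x = 5: rhs = 1, matching y values: 1, 22 (2 points).
  x = 6: rhs = 10, matching y values: none (0 points).
  x = 7: rhs = 9, matching y values: 3, 20 (2 points).
  x = 8: rhs = 4, matching y values: 2, 21 (2 points).
  x = 9: rhs = 1, matching y values: 1, 22 (2 points).
  x = 10: rhs = 6, matching y values: 11, 12 (2 points).
  x = 11: rhs = 2, matching y values: 5, 18 (2 points).
  x = 12: rhs = 18, matching y values: 8, 15 (2 points).
  x = 13: rhs = 14, matching y values: none (0 points).
  x = 14: rhs = 19, matching y values: none (0 points).
  x = 15: rhs = 16, matching y values: 4, 19 (2 points).
  x = 16: rhs = 11, matching y values: none (0 points).
  x = 17: rhs = 10, matching y values: none (0 points).
  x = 18: rhs = 19, matching y values: none (0 points).
  x = 19: rhs = 21, matching y values: none (0 points).
  x = 20: rhs = 22, matching y values: none (0 points).
  x = 21: rhs = 5, matching y values: none (0 points).
  x = 22: rhs = 22, matching y values: none (0 points).
Total affine count: 16.
Full point count |E(F_23)| = 16 + 1 = 17.
Hasse bound: |17 − (23+1)| = |-7| = 7 ≤ 2√23 ≈ 9.5917 ✓.


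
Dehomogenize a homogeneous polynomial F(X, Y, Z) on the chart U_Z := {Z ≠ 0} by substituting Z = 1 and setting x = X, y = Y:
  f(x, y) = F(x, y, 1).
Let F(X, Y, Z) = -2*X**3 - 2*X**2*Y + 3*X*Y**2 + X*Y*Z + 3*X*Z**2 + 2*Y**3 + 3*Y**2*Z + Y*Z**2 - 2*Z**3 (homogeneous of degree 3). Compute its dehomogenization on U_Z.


f(x, y) = -2*x**3 - 2*x**2*y + 3*x*y**2 + x*y + 3*x + 2*y**3 + 3*y**2 + y - 2

On U_Z we set Z = 1. Each monomial c·X^i·Y^j·Z^k in F becomes c·x^i·y^j·1^k = c·x^i·y^j.
Substituting Z = 1: F(X, Y, 1) = -2*x**3 - 2*x**2*y + 3*x*y**2 + x*y + 3*x + 2*y**3 + 3*y**2 + y - 2.
Note: deg(f) ≤ deg(F) = 3; strict inequality happens when F is divisible by Z (lost terms).


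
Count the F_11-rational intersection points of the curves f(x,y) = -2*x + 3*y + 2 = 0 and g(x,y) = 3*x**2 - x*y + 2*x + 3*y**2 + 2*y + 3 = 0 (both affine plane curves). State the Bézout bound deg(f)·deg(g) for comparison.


Common zeros: {(6, 7)}; count = 1; Bézout bound = 2.

deg(f) = 1, deg(g) = 2, so Bézout bound = 2.
Scan x ∈ F_11. For each x, list the y ∈ F_11 with f(x, y) ≡ 0 and those with g(x, y) ≡ 0 (mod 11); the common zeros in that column are the intersection.
  x = 0: f ≡ 0 at y ∈ {3}; g ≡ 0 at y ∈ {5, 9}; common: ∅.
  x = 1: f ≡ 0 at y ∈ {0}; g ≡ 0 at y ∈ {2, 5}; common: ∅.
  x = 2: f ≡ 0 at y ∈ {8}; g ≡ 0 at y ∈ {1, 10}; common: ∅.
  x = 3: f ≡ 0 at y ∈ {5}; g ≡ 0 at y ∈ {7, 8}; common: ∅.
  x = 4: f ≡ 0 at y ∈ {2}; g ≡ 0 at y ∈ {4}; common: ∅.
  x = 5: f ≡ 0 at y ∈ {10}; g ≡ 0 at y ∈ {0, 1}; common: ∅.
  x = 6: f ≡ 0 at y ∈ {7}; g ≡ 0 at y ∈ {7, 9}; common: {7}.
  x = 7: f ≡ 0 at y ∈ {4}; g ≡ 0 at y ∈ {3, 6}; common: ∅.
  x = 8: f ≡ 0 at y ∈ {1}; g ≡ 0 at y ∈ {3, 10}; common: ∅.
  x = 9: f ≡ 0 at y ∈ {9}; g ≡ 0 at y ∈ {0, 6}; common: ∅.
  x = 10: f ≡ 0 at y ∈ {6}; g ≡ 0 at y ∈ {2, 8}; common: ∅.
Collecting: common zeros = {(6, 7)}, so the count is 1.
Comparison with the Bézout bound: 1 ≤ 2 = deg(f)·deg(g), as expected for curves with no common component (the affine F_11-count falls short of the bound because intersections may lie at infinity, over extension fields, or carry multiplicity).


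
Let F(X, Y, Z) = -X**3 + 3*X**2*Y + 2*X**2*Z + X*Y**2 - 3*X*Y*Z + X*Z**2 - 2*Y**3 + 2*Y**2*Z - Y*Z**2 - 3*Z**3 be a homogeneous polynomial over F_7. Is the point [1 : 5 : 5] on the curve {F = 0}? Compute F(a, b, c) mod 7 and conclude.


F(1,5,5) ≡ 3 (mod 7); P is NOT on the curve.

Evaluate F(1, 5, 5) term-by-term (mod 7).
  -X**3 ↦ -1·1·1·1 = -1
  3*X**2*Y ↦ 3·1·5·1 = 15
  2*X**2*Z ↦ 2·1·1·5 = 10
  X*Y**2 ↦ 1·1·25·1 = 25
  -3*X*Y*Z ↦ -3·1·5·5 = -75
  X*Z**2 ↦ 1·1·1·25 = 25
  -2*Y**3 ↦ -2·1·125·1 = -250
  2*Y**2*Z ↦ 2·1·25·5 = 250
  -Y*Z**2 ↦ -1·1·5·25 = -125
  -3*Z**3 ↦ -3·1·1·125 = -375
Sum: F(1, 5, 5) = (-1) + (15) + (10) + (25) + (-75) + (25) + (-250) + (250) + (-125) + (-375) = -501.
Reducing mod 7: -501 ≡ 3 (mod 7).
Since F(a, b, c) ≡ 3 ≠ 0 (mod 7), P does NOT lie on the curve.


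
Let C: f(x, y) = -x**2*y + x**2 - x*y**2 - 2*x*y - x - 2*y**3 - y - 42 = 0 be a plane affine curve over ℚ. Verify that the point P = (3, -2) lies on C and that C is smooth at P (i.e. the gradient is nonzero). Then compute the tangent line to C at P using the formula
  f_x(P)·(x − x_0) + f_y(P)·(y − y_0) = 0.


Tangent line at P: 17*x - 28*y - 107 = 0.

Step 1: f(3, -2) = 0, so P lies on C.
Step 2: partial derivatives
  f_x(x, y) = -2*x*y + 2*x - y**2 - 2*y - 1, f_y(x, y) = -x**2 - 2*x*y - 2*x - 6*y**2 - 1.
  f_x(P) = 17, f_y(P) = -28 (gradient nonzero, so P is smooth).
Step 3: tangent line at P: 17·(x − 3) + -28·(y − -2) = 0.
Expanding: 17*x - 28*y - 107 = 0.


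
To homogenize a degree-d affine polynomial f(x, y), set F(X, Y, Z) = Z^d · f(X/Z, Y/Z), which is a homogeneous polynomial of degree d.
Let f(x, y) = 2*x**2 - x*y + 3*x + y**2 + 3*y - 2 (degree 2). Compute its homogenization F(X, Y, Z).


F(X, Y, Z) = 2*X**2 - X*Y + 3*X*Z + Y**2 + 3*Y*Z - 2*Z**2

deg(f) = 2.
Substitute x = X/Z, y = Y/Z into f, then multiply by Z^2.
  monomial 2·x^2·y^0 ↦ 2·X^2·Y^0·Z^0.
  monomial -1·x^1·y^1 ↦ -1·X^1·Y^1·Z^0.
  monomial 3·x^1·y^0 ↦ 3·X^1·Y^0·Z^1.
  monomial 1·x^0·y^2 ↦ 1·X^0·Y^2·Z^0.
  monomial 3·x^0·y^1 ↦ 3·X^0·Y^1·Z^1.
  monomial -2·x^0·y^0 ↦ -2·X^0·Y^0·Z^2.
Collecting: F(X, Y, Z) = 2*X**2 - X*Y + 3*X*Z + Y**2 + 3*Y*Z - 2*Z**2.


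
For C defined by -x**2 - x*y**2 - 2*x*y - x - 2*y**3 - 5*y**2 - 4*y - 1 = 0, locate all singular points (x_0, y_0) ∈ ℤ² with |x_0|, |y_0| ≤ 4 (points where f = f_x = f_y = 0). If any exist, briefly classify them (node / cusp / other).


Singular points: {(0, -1)}; classification: node.

Compute partial derivatives:
  f_x = -2*x - y**2 - 2*y - 1.
  f_y = -2*x*y - 2*x - 6*y**2 - 10*y - 4.
Scan x_0 ∈ {−4, ..., 4}. For each x_0, f_y(x_0, y) is a polynomial in y; find its integer roots y ∈ {−4, ..., 4}, then test f_x and f at those candidates.
  x = -4: f_y(-4, y) = -6*y**2 - 2*y + 4; vanishes at y ∈ {-1}. (-4, -1): f_x = 8 ≠ 0.
  x = -3: f_y(-3, y) = -6*y**2 - 4*y + 2; vanishes at y ∈ {-1}. (-3, -1): f_x = 6 ≠ 0.
  x = -2: f_y(-2, y) = -6*y**2 - 6*y; vanishes at y ∈ {-1, 0}. (-2, -1): f_x = 4 ≠ 0; (-2, 0): f_x = 3 ≠ 0.
  x = -1: f_y(-1, y) = -6*y**2 - 8*y - 2; vanishes at y ∈ {-1}. (-1, -1): f_x = 2 ≠ 0.
  x = 0: f_y(0, y) = -6*y**2 - 10*y - 4; vanishes at y ∈ {-1}. (0, -1): f_x = 0, f = 0 — SINGULAR.
  x = 1: f_y(1, y) = -6*y**2 - 12*y - 6; vanishes at y ∈ {-1}. (1, -1): f_x = -2 ≠ 0.
  x = 2: f_y(2, y) = -6*y**2 - 14*y - 8; vanishes at y ∈ {-1}. (2, -1): f_x = -4 ≠ 0.
  x = 3: f_y(3, y) = -6*y**2 - 16*y - 10; vanishes at y ∈ {-1}. (3, -1): f_x = -6 ≠ 0.
  x = 4: f_y(4, y) = -6*y**2 - 18*y - 12; vanishes at y ∈ {-2, -1}. (4, -2): f_x = -9 ≠ 0; (4, -1): f_x = -8 ≠ 0.
Only singular point on the grid: (0, -1).
Classify: substitute x = 0 + u, y = -1 + v and expand: f = -u**2 - u*v**2 - 2*v**3 + v**2.
No constant or linear terms (consistent with a singular point). Quadratic part: -u**2 + v**2. Cubic part: -u*v**2 - 2*v**3.
The quadratic part v**2 - u**2 = (v − u)(v + u) splits into two distinct linear factors, so there are two distinct tangent lines y − -1 = ±(x − 0) — this is a node (ordinary double point).
Classification: node.


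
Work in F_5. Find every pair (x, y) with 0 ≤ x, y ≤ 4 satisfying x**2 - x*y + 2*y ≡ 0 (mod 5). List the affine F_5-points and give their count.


Affine F_5-points: {(0, 0), (1, 4), (3, 4), (4, 3)}; count = 4.

For each of the 25 pairs (x, y) ∈ F_5², evaluate f(x, y) mod 5. Record the zeros.
  x = 0: [0↦0, 1↦2, 2↦4, 3↦1, 4↦3]  zeros at y ∈ {0}
  x = 1: [0↦1, 1↦2, 2↦3, 3↦4, 4↦0]  zeros at y ∈ {4}
  x = 2: [0↦4, 1↦4, 2↦4, 3↦4, 4↦4]  zeros at y ∈ ∅
  x = 3: [0↦4, 1↦3, 2↦2, 3↦1, 4↦0]  zeros at y ∈ {4}
  x = 4: [0↦1, 1↦4, 2↦2, 3↦0, 4↦3]  zeros at y ∈ {3}
Collecting zeros: affine points = {(0, 0), (1, 4), (3, 4), (4, 3)}.
Total count |C(F_5)_aff| = 4.


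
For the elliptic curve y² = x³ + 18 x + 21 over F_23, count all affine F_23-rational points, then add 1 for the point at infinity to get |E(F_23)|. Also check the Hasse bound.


Affine points = {(5, 11), (5, 12), (6, 0), (11, 3), (11, 20), (14, 2), (14, 21), (15, 3), (15, 20), (16, 9), (16, 14), (18, 6), (18, 17), (19, 0), (20, 3), (20, 20), (21, 0), (22, 5), (22, 18)}; affine count = 19; |E(F_23)| = 20.

Discriminant check: Δ ∝ 4a³ + 27b² = 4·18³ + 27·21² = 4·5832 + 27·441 ≡ 22 (mod 23). Nonzero ⇒ E is nonsingular.
For each x ∈ F_23, compute rhs = x³ + 18·x + 21 mod 23, then count y ∈ F_23 with y² ≡ rhs.
  x = 0: rhs = 21, matching y values: none (0 points).
  x = 1: rhs = 17, matching y values: none (0 points).
  x = 2: rhs = 19, matching y values: none (0 points).
  x = 3: rhs = 10, matching y values: none (0 points).
  x = 4: rhs = 19, matching y values: none (0 points).
  x = 5: rhs = 6, matching y values: 11, 12 (2 points).
  x = 6: rhs = 0, matching y values: 0 (1 points).
  x = 7: rhs = 7, matching y values: none (0 points).
  x = 8: rhs = 10, matching y values: none (0 points).
  x = 9: rhs = 15, matching y values: none (0 points).
  x = 10: rhs = 5, matching y values: none (0 points).
  x = 11: rhs = 9, matching y values: 3, 20 (2 points).
  x = 12: rhs = 10, matching y values: none (0 points).
  x = 13: rhs = 14, matching y values: none (0 points).
  x = 14: rhs = 4, matching y values: 2, 21 (2 points).
  x = 15: rhs = 9, matching y values: 3, 20 (2 points).
  x = 16: rhs = 12, matching y values: 9, 14 (2 points).
  x = 17: rhs = 19, matching y values: none (0 points).
  x = 18: rhs = 13, matching y values: 6, 17 (2 points).
  x = 19: rhs = 0, matching y values: 0 (1 points).
  x = 20: rhs = 9, matching y values: 3, 20 (2 points).
  x = 21: rhs = 0, matching y values: 0 (1 points).
  x = 22: rhs = 2, matching y values: 5, 18 (2 points).
Total affine count: 19.
Full point count |E(F_23)| = 19 + 1 = 20.
Hasse bound: |20 − (23+1)| = |-4| = 4 ≤ 2√23 ≈ 9.5917 ✓.


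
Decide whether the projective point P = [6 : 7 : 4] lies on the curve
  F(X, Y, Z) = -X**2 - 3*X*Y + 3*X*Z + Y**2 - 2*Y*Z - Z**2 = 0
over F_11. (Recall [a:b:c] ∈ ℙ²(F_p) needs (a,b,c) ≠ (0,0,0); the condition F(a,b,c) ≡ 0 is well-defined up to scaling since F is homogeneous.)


F(6,7,4) ≡ 8 (mod 11); P is NOT on the curve.

Evaluate F(6, 7, 4) term-by-term (mod 11).
  -X**2 ↦ -1·36·1·1 = -36
  -3*X*Y ↦ -3·6·7·1 = -126
  3*X*Z ↦ 3·6·1·4 = 72
  Y**2 ↦ 1·1·49·1 = 49
  -2*Y*Z ↦ -2·1·7·4 = -56
  -Z**2 ↦ -1·1·1·16 = -16
Sum: F(6, 7, 4) = (-36) + (-126) + (72) + (49) + (-56) + (-16) = -113.
Reducing mod 11: -113 ≡ 8 (mod 11).
Since F(a, b, c) ≡ 8 ≠ 0 (mod 11), P does NOT lie on the curve.


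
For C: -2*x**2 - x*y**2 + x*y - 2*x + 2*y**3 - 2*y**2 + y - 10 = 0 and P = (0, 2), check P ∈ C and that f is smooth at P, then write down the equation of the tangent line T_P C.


Tangent line at P: -4*x + 17*y - 34 = 0.

Step 1: f(0, 2) = 0, so P lies on C.
Step 2: partial derivatives
  f_x(x, y) = -4*x - y**2 + y - 2, f_y(x, y) = -2*x*y + x + 6*y**2 - 4*y + 1.
  f_x(P) = -4, f_y(P) = 17 (gradient nonzero, so P is smooth).
Step 3: tangent line at P: -4·(x − 0) + 17·(y − 2) = 0.
Expanding: -4*x + 17*y - 34 = 0.


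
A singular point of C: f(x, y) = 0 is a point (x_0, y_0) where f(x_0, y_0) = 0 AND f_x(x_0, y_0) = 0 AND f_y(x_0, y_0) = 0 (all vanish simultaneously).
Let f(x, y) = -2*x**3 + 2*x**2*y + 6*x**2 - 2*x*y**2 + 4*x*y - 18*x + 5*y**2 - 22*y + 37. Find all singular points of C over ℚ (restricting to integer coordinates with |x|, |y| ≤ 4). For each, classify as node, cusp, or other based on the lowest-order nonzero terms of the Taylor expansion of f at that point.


Singular points: {(2, 3)}; classification: cusp.

Compute partial derivatives:
  f_x = -6*x**2 + 4*x*y + 12*x - 2*y**2 + 4*y - 18.
  f_y = 2*x**2 - 4*x*y + 4*x + 10*y - 22.
Scan x_0 ∈ {−4, ..., 4}. For each x_0, f_y(x_0, y) is a polynomial in y; find its integer roots y ∈ {−4, ..., 4}, then test f_x and f at those candidates.
  x = -4: f_y(-4, y) = 26*y - 6; no integer root y with |y| ≤ 4.
  x = -3: f_y(-3, y) = 22*y - 16; no integer root y with |y| ≤ 4.
  x = -2: f_y(-2, y) = 18*y - 22; no integer root y with |y| ≤ 4.
  x = -1: f_y(-1, y) = 14*y - 24; no integer root y with |y| ≤ 4.
  x = 0: f_y(0, y) = 10*y - 22; no integer root y with |y| ≤ 4.
  x = 1: f_y(1, y) = 6*y - 16; no integer root y with |y| ≤ 4.
  x = 2: f_y(2, y) = 2*y - 6; vanishes at y ∈ {3}. (2, 3): f_x = 0, f = 0 — SINGULAR.
  x = 3: f_y(3, y) = 8 - 2*y; vanishes at y ∈ {4}. (3, 4): f_x = -4 ≠ 0.
  x = 4: f_y(4, y) = 26 - 6*y; no integer root y with |y| ≤ 4.
Only singular point on the grid: (2, 3).
Classify: substitute x = 2 + u, y = 3 + v and expand: f = -2*u**3 + 2*u**2*v - 2*u*v**2 + v**2.
No constant or linear terms (consistent with a singular point). Quadratic part: v**2. Cubic part: -2*u**3 + 2*u**2*v - 2*u*v**2.
The quadratic part v**2 is a perfect square, so there is a single (double) tangent line v = 0, i.e. y = 3. Restricting the cubic part to that line (v = 0) leaves -2*u**3 ≠ 0, so f is not divisible by v and the branch is v² ≈ 2*u**3 to lowest order — this is a cusp.
Classification: cusp.


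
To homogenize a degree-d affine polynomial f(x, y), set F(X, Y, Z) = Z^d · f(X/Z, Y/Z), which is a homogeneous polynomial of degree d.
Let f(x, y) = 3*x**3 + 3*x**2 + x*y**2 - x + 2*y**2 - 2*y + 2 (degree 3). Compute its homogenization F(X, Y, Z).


F(X, Y, Z) = 3*X**3 + 3*X**2*Z + X*Y**2 - X*Z**2 + 2*Y**2*Z - 2*Y*Z**2 + 2*Z**3

deg(f) = 3.
Substitute x = X/Z, y = Y/Z into f, then multiply by Z^3.
  monomial 3·x^3·y^0 ↦ 3·X^3·Y^0·Z^0.
  monomial 3·x^2·y^0 ↦ 3·X^2·Y^0·Z^1.
  monomial 1·x^1·y^2 ↦ 1·X^1·Y^2·Z^0.
  monomial -1·x^1·y^0 ↦ -1·X^1·Y^0·Z^2.
  monomial 2·x^0·y^2 ↦ 2·X^0·Y^2·Z^1.
  monomial -2·x^0·y^1 ↦ -2·X^0·Y^1·Z^2.
  monomial 2·x^0·y^0 ↦ 2·X^0·Y^0·Z^3.
Collecting: F(X, Y, Z) = 3*X**3 + 3*X**2*Z + X*Y**2 - X*Z**2 + 2*Y**2*Z - 2*Y*Z**2 + 2*Z**3.


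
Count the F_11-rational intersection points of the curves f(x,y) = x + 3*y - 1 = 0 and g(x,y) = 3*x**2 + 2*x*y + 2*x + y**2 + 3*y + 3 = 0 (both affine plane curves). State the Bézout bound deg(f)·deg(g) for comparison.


Common zeros: {(9, 1)}; count = 1; Bézout bound = 2.

deg(f) = 1, deg(g) = 2, so Bézout bound = 2.
Scan x ∈ F_11. For each x, list the y ∈ F_11 with f(x, y) ≡ 0 and those with g(x, y) ≡ 0 (mod 11); the common zeros in that column are the intersection.
  x = 0: f ≡ 0 at y ∈ {4}; g ≡ 0 at y ∈ ∅; common: ∅.
  x = 1: f ≡ 0 at y ∈ {0}; g ≡ 0 at y ∈ {2, 4}; common: ∅.
  x = 2: f ≡ 0 at y ∈ {7}; g ≡ 0 at y ∈ ∅; common: ∅.
  x = 3: f ≡ 0 at y ∈ {3}; g ≡ 0 at y ∈ {4, 9}; common: ∅.
  x = 4: f ≡ 0 at y ∈ {10}; g ≡ 0 at y ∈ ∅; common: ∅.
  x = 5: f ≡ 0 at y ∈ {6}; g ≡ 0 at y ∈ {0, 9}; common: ∅.
  x = 6: f ≡ 0 at y ∈ {2}; g ≡ 0 at y ∈ ∅; common: ∅.
  x = 7: f ≡ 0 at y ∈ {9}; g ≡ 0 at y ∈ ∅; common: ∅.
  x = 8: f ≡ 0 at y ∈ {5}; g ≡ 0 at y ∈ {1, 2}; common: ∅.
  x = 9: f ≡ 0 at y ∈ {1}; g ≡ 0 at y ∈ {0, 1}; common: {1}.
  x = 10: f ≡ 0 at y ∈ {8}; g ≡ 0 at y ∈ ∅; common: ∅.
Collecting: common zeros = {(9, 1)}, so the count is 1.
Comparison with the Bézout bound: 1 ≤ 2 = deg(f)·deg(g), as expected for curves with no common component (the affine F_11-count falls short of the bound because intersections may lie at infinity, over extension fields, or carry multiplicity).


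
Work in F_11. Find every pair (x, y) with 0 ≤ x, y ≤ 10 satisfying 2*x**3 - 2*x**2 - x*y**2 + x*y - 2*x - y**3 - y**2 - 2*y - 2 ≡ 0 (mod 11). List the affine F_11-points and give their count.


Affine F_11-points: {(0, 3), (0, 8), (0, 10), (1, 2), (2, 4), (2, 5), (2, 10), (4, 5), (6, 5), (7, 0), (8, 6), (9, 0), (10, 10)}; count = 13.

For each of the 121 pairs (x, y) ∈ F_11², evaluate f(x, y) mod 11. Record the zeros.
  x = 0: [0↦9, 1↦5, 2↦4, 3↦0, 4↦9, 5↦3, 6↦9, 7↦10, 8↦0, 9↦6, 10↦0]  zeros at y ∈ {3, 8, 10}
  x = 1: [0↦7, 1↦3, 2↦0, 3↦3, 4↦6, 5↦3, 6↦10, 7↦10, 8↦8, 9↦9, 10↦7]  zeros at y ∈ {2}
  x = 2: [0↦2, 1↦9, 2↦4, 3↦3, 4↦0, 5↦0, 6↦8, 7↦7, 8↦2, 9↦9, 10↦0]  zeros at y ∈ {4, 5, 10}
  x = 3: [0↦6, 1↦2, 2↦6, 3↦1, 4↦3, 5↦6, 6↦4, 7↦2, 8↦5, 9↦7, 10↦2]  zeros at y ∈ ∅
  x = 4: [0↦9, 1↦5, 2↦7, 3↦9, 4↦5, 5↦0, 6↦10, 7↦7, 8↦7, 9↦4, 10↦3]  zeros at y ∈ {5}
  x = 5: [0↦1, 1↦8, 2↦8, 3↦6, 4↦7, 5↦5, 6↦5, 7↦1, 8↦9, 9↦1, 10↦4]  zeros at y ∈ ∅
  x = 6: [0↦5, 1↦1, 2↦10, 3↦4, 4↦10, 5↦0, 6↦1, 7↦7, 8↦1, 9↦10, 10↦6]  zeros at y ∈ {5}
  x = 7: [0↦0, 1↦7, 2↦3, 3↦4, 4↦4, 5↦8, 6↦10, 7↦4, 8↦6, 9↦10, 10↦10]  zeros at y ∈ {0}
  x = 8: [0↦9, 1↦5, 2↦10, 3↦7, 4↦1, 5↦8, 6↦0, 7↦4, 8↦3, 9↦2, 10↦6]  zeros at y ∈ {6}
  x = 9: [0↦0, 1↦7, 2↦10, 3↦3, 4↦2, 5↦1, 6↦5, 7↦8, 8↦4, 9↦9, 10↦6]  zeros at y ∈ {0}
  x = 10: [0↦7, 1↦3, 2↦4, 3↦4, 4↦8, 5↦10, 6↦4, 7↦6, 8↦10, 9↦10, 10↦0]  zeros at y ∈ {10}
Collecting zeros: affine points = {(0, 3), (0, 8), (0, 10), (1, 2), (2, 4), (2, 5), (2, 10), (4, 5), (6, 5), (7, 0), (8, 6), (9, 0), (10, 10)}.
Total count |C(F_11)_aff| = 13.


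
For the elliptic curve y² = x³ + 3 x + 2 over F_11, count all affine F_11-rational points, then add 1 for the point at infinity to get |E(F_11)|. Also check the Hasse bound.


Affine points = {(2, 4), (2, 7), (3, 4), (3, 7), (4, 1), (4, 10), (6, 4), (6, 7), (7, 5), (7, 6), (10, 3), (10, 8)}; affine count = 12; |E(F_11)| = 13.

Discriminant check: Δ ∝ 4a³ + 27b² = 4·3³ + 27·2² = 4·27 + 27·4 ≡ 7 (mod 11). Nonzero ⇒ E is nonsingular.
For each x ∈ F_11, compute rhs = x³ + 3·x + 2 mod 11, then count y ∈ F_11 with y² ≡ rhs.
  x = 0: rhs = 2, matching y values: none (0 points).
  x = 1: rhs = 6, matching y values: none (0 points).
  x = 2: rhs = 5, matching y values: 4, 7 (2 points).
  x = 3: rhs = 5, matching y values: 4, 7 (2 points).
  x = 4: rhs = 1, matching y values: 1, 10 (2 points).
  x = 5: rhs = 10, matching y values: none (0 points).
  x = 6: rhs = 5, matching y values: 4, 7 (2 points).
  x = 7: rhs = 3, matching y values: 5, 6 (2 points).
  x = 8: rhs = 10, matching y values: none (0 points).
  x = 9: rhs = 10, matching y values: none (0 points).
  x = 10: rhs = 9, matching y values: 3, 8 (2 points).
Total affine count: 12.
Full point count |E(F_11)| = 12 + 1 = 13.
Hasse bound: |13 − (11+1)| = |1| = 1 ≤ 2√11 ≈ 6.6332 ✓.


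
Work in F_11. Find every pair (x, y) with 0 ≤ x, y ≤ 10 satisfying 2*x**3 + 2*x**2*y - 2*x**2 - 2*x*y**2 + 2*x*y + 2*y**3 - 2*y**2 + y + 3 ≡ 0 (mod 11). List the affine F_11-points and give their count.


Affine F_11-points: {(1, 7), (2, 0), (2, 5), (2, 9), (4, 0), (4, 1), (4, 4), (6, 0), (6, 9), (8, 2), (9, 3)}; count = 11.

For each of the 121 pairs (x, y) ∈ F_11², evaluate f(x, y) mod 11. Record the zeros.
  x = 0: [0↦3, 1↦4, 2↦2, 3↦9, 4↦4, 5↦10, 6↦6, 7↦4, 8↦5, 9↦10, 10↦9]  zeros at y ∈ ∅
  x = 1: [0↦3, 1↦6, 2↦2, 3↦3, 4↦10, 5↦2, 6↦2, 7↦0, 8↦8, 9↦5, 10↦3]  zeros at y ∈ {7}
  x = 2: [0↦0, 1↦9, 2↦7, 3↦6, 4↦7, 5↦0, 6↦8, 7↦10, 8↦7, 9↦0, 10↦1]  zeros at y ∈ {0, 5, 9}
  x = 3: [0↦6, 1↦3, 2↦7, 3↦8, 4↦7, 5↦5, 6↦3, 7↦2, 8↦3, 9↦7, 10↦4]  zeros at y ∈ ∅
  x = 4: [0↦0, 1↦0, 2↦3, 3↦10, 4↦0, 5↦7, 6↦10, 7↦10, 8↦8, 9↦5, 10↦2]  zeros at y ∈ {0, 1, 4}
  x = 5: [0↦5, 1↦1, 2↦7, 3↦2, 4↦9, 5↦7, 6↦8, 7↦2, 8↦1, 9↦6, 10↦7]  zeros at y ∈ ∅
  x = 6: [0↦0, 1↦7, 2↦9, 3↦7, 4↦2, 5↦6, 6↦9, 7↦1, 8↦5, 9↦0, 10↦9]  zeros at y ∈ {0, 9}
  x = 7: [0↦8, 1↦8, 2↦10, 3↦4, 4↦2, 5↦5, 6↦3, 7↦8, 8↦10, 9↦10, 10↦9]  zeros at y ∈ ∅
  x = 8: [0↦8, 1↦5, 2↦0, 3↦5, 4↦10, 5↦5, 6↦2, 7↦2, 8↦6, 9↦4, 10↦8]  zeros at y ∈ {2}
  x = 9: [0↦1, 1↦10, 2↦2, 3↦0, 4↦5, 5↦7, 6↦7, 7↦6, 8↦5, 9↦5, 10↦7]  zeros at y ∈ {3}
  x = 10: [0↦10, 1↦2, 2↦6, 3↦1, 4↦10, 5↦1, 6↦8, 7↦10, 8↦8, 9↦3, 10↦7]  zeros at y ∈ ∅
Collecting zeros: affine points = {(1, 7), (2, 0), (2, 5), (2, 9), (4, 0), (4, 1), (4, 4), (6, 0), (6, 9), (8, 2), (9, 3)}.
Total count |C(F_11)_aff| = 11.


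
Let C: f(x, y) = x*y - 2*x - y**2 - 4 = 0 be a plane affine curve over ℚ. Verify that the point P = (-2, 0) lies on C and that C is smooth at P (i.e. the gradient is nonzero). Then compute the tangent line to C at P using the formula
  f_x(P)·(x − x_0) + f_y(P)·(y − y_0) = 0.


Tangent line at P: -2*x - 2*y - 4 = 0.

Step 1: f(-2, 0) = 0, so P lies on C.
Step 2: partial derivatives
  f_x(x, y) = y - 2, f_y(x, y) = x - 2*y.
  f_x(P) = -2, f_y(P) = -2 (gradient nonzero, so P is smooth).
Step 3: tangent line at P: -2·(x − -2) + -2·(y − 0) = 0.
Expanding: -2*x - 2*y - 4 = 0.


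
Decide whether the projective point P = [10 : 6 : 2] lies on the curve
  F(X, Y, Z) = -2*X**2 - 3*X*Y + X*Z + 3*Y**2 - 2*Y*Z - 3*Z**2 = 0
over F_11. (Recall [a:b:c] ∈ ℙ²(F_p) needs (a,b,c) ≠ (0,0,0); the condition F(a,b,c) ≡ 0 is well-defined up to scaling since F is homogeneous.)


F(10,6,2) ≡ 9 (mod 11); P is NOT on the curve.

Evaluate F(10, 6, 2) term-by-term (mod 11).
  -2*X**2 ↦ -2·100·1·1 = -200
  -3*X*Y ↦ -3·10·6·1 = -180
  X*Z ↦ 1·10·1·2 = 20
  3*Y**2 ↦ 3·1·36·1 = 108
  -2*Y*Z ↦ -2·1·6·2 = -24
  -3*Z**2 ↦ -3·1·1·4 = -12
Sum: F(10, 6, 2) = (-200) + (-180) + (20) + (108) + (-24) + (-12) = -288.
Reducing mod 11: -288 ≡ 9 (mod 11).
Since F(a, b, c) ≡ 9 ≠ 0 (mod 11), P does NOT lie on the curve.


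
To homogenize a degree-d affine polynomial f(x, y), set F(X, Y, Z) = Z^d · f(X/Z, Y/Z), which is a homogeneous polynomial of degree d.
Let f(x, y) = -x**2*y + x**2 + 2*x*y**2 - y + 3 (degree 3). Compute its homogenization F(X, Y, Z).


F(X, Y, Z) = -X**2*Y + X**2*Z + 2*X*Y**2 - Y*Z**2 + 3*Z**3

deg(f) = 3.
Substitute x = X/Z, y = Y/Z into f, then multiply by Z^3.
  monomial -1·x^2·y^1 ↦ -1·X^2·Y^1·Z^0.
  monomial 1·x^2·y^0 ↦ 1·X^2·Y^0·Z^1.
  monomial 2·x^1·y^2 ↦ 2·X^1·Y^2·Z^0.
  monomial -1·x^0·y^1 ↦ -1·X^0·Y^1·Z^2.
  monomial 3·x^0·y^0 ↦ 3·X^0·Y^0·Z^3.
Collecting: F(X, Y, Z) = -X**2*Y + X**2*Z + 2*X*Y**2 - Y*Z**2 + 3*Z**3.


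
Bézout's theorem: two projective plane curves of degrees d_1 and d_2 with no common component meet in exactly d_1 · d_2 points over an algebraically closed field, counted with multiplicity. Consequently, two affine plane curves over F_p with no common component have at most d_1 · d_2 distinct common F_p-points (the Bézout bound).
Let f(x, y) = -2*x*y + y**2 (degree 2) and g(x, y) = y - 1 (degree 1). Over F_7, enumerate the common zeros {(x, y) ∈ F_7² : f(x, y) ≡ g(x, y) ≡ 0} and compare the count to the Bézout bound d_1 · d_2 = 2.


Common zeros: {(4, 1)}; count = 1; Bézout bound = 2.

deg(f) = 2, deg(g) = 1, so Bézout bound = 2.
Scan x ∈ F_7. For each x, list the y ∈ F_7 with f(x, y) ≡ 0 and those with g(x, y) ≡ 0 (mod 7); the common zeros in that column are the intersection.
  x = 0: f ≡ 0 at y ∈ {0}; g ≡ 0 at y ∈ {1}; common: ∅.
  x = 1: f ≡ 0 at y ∈ {0, 2}; g ≡ 0 at y ∈ {1}; common: ∅.
  x = 2: f ≡ 0 at y ∈ {0, 4}; g ≡ 0 at y ∈ {1}; common: ∅.
  x = 3: f ≡ 0 at y ∈ {0, 6}; g ≡ 0 at y ∈ {1}; common: ∅.
  x = 4: f ≡ 0 at y ∈ {0, 1}; g ≡ 0 at y ∈ {1}; common: {1}.
  x = 5: f ≡ 0 at y ∈ {0, 3}; g ≡ 0 at y ∈ {1}; common: ∅.
  x = 6: f ≡ 0 at y ∈ {0, 5}; g ≡ 0 at y ∈ {1}; common: ∅.
Collecting: common zeros = {(4, 1)}, so the count is 1.
Comparison with the Bézout bound: 1 ≤ 2 = deg(f)·deg(g), as expected for curves with no common component (the affine F_7-count falls short of the bound because intersections may lie at infinity, over extension fields, or carry multiplicity).


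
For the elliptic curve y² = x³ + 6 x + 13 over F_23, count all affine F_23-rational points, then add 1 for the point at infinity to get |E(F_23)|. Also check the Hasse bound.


Affine points = {(0, 6), (0, 17), (3, 9), (3, 14), (4, 3), (4, 20), (6, 9), (6, 14), (14, 9), (14, 14), (21, 4), (21, 19), (22, 11), (22, 12)}; affine count = 14; |E(F_23)| = 15.

Discriminant check: Δ ∝ 4a³ + 27b² = 4·6³ + 27·13² = 4·216 + 27·169 ≡ 22 (mod 23). Nonzero ⇒ E is nonsingular.
For each x ∈ F_23, compute rhs = x³ + 6·x + 13 mod 23, then count y ∈ F_23 with y² ≡ rhs.
  x = 0: rhs = 13, matching y values: 6, 17 (2 points).
  x = 1: rhs = 20, matching y values: none (0 points).
  x = 2: rhs = 10, matching y values: none (0 points).
  x = 3: rhs = 12, matching y values: 9, 14 (2 points).
  x = 4: rhs = 9, matching y values: 3, 20 (2 points).
  x = 5: rhs = 7, matching y values: none (0 points).
  x = 6: rhs = 12, matching y values: 9, 14 (2 points).
  x = 7: rhs = 7, matching y values: none (0 points).
  x = 8: rhs = 21, matching y values: none (0 points).
  x = 9: rhs = 14, matching y values: none (0 points).
  x = 10: rhs = 15, matching y values: none (0 points).
  x = 11: rhs = 7, matching y values: none (0 points).
  x = 12: rhs = 19, matching y values: none (0 points).
  x = 13: rhs = 11, matching y values: none (0 points).
  x = 14: rhs = 12, matching y values: 9, 14 (2 points).
  x = 15: rhs = 5, matching y values: none (0 points).
  x = 16: rhs = 19, matching y values: none (0 points).
  x = 17: rhs = 14, matching y values: none (0 points).
  x = 18: rhs = 19, matching y values: none (0 points).
  x = 19: rhs = 17, matching y values: none (0 points).
  x = 20: rhs = 14, matching y values: none (0 points).
  x = 21: rhs = 16, matching y values: 4, 19 (2 points).
  x = 22: rhs = 6, matching y values: 11, 12 (2 points).
Total affine count: 14.
Full point count |E(F_23)| = 14 + 1 = 15.
Hasse bound: |15 − (23+1)| = |-9| = 9 ≤ 2√23 ≈ 9.5917 ✓.


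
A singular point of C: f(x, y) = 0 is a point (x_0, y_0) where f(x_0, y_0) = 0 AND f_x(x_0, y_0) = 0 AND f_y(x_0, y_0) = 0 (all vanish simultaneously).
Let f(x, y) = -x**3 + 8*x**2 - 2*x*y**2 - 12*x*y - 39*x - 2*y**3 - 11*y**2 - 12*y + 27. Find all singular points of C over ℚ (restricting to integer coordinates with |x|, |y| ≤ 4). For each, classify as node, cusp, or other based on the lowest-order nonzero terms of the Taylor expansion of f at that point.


Singular points: {(3, -3)}; classification: node.

Compute partial derivatives:
  f_x = -3*x**2 + 16*x - 2*y**2 - 12*y - 39.
  f_y = -4*x*y - 12*x - 6*y**2 - 22*y - 12.
Scan x_0 ∈ {−4, ..., 4}. For each x_0, f_y(x_0, y) is a polynomial in y; find its integer roots y ∈ {−4, ..., 4}, then test f_x and f at those candidates.
  x = -4: f_y(-4, y) = -6*y**2 - 6*y + 36; vanishes at y ∈ {-3, 2}. (-4, -3): f_x = -133 ≠ 0; (-4, 2): f_x = -183 ≠ 0.
  x = -3: f_y(-3, y) = -6*y**2 - 10*y + 24; vanishes at y ∈ {-3}. (-3, -3): f_x = -96 ≠ 0.
  x = -2: f_y(-2, y) = -6*y**2 - 14*y + 12; vanishes at y ∈ {-3}. (-2, -3): f_x = -65 ≠ 0.
  x = -1: f_y(-1, y) = -6*y**2 - 18*y; vanishes at y ∈ {-3, 0}. (-1, -3): f_x = -40 ≠ 0; (-1, 0): f_x = -58 ≠ 0.
  x = 0: f_y(0, y) = -6*y**2 - 22*y - 12; vanishes at y ∈ {-3}. (0, -3): f_x = -21 ≠ 0.
  x = 1: f_y(1, y) = -6*y**2 - 26*y - 24; vanishes at y ∈ {-3}. (1, -3): f_x = -8 ≠ 0.
  x = 2: f_y(2, y) = -6*y**2 - 30*y - 36; vanishes at y ∈ {-3, -2}. (2, -3): f_x = -1 ≠ 0; (2, -2): f_x = -3 ≠ 0.
  x = 3: f_y(3, y) = -6*y**2 - 34*y - 48; vanishes at y ∈ {-3}. (3, -3): f_x = 0, f = 0 — SINGULAR.
  x = 4: f_y(4, y) = -6*y**2 - 38*y - 60; vanishes at y ∈ {-3}. (4, -3): f_x = -5 ≠ 0.
Only singular point on the grid: (3, -3).
Classify: substitute x = 3 + u, y = -3 + v and expand: f = -u**3 - u**2 - 2*u*v**2 - 2*v**3 + v**2.
No constant or linear terms (consistent with a singular point). Quadratic part: -u**2 + v**2. Cubic part: -u**3 - 2*u*v**2 - 2*v**3.
The quadratic part v**2 - u**2 = (v − u)(v + u) splits into two distinct linear factors, so there are two distinct tangent lines y − -3 = ±(x − 3) — this is a node (ordinary double point).
Classification: node.


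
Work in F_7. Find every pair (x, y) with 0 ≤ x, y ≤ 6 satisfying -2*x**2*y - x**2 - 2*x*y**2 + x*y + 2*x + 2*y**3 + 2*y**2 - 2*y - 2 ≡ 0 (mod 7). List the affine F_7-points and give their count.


Affine F_7-points: {(0, 1), (0, 6), (1, 6), (4, 4), (5, 1), (6, 3)}; count = 6.

For each of the 49 pairs (x, y) ∈ F_7², evaluate f(x, y) mod 7. Record the zeros.
  x = 0: [0↦5, 1↦0, 2↦4, 3↦1, 4↦3, 5↦1, 6↦0]  zeros at y ∈ {1, 6}
  x = 1: [0↦6, 1↦5, 2↦2, 3↦2, 4↦3, 5↦3, 6↦0]  zeros at y ∈ {6}
  x = 2: [0↦5, 1↦4, 2↦4, 3↦3, 4↦6, 5↦4, 6↦2]  zeros at y ∈ ∅
  x = 3: [0↦2, 1↦4, 2↦3, 3↦4, 4↦5, 5↦4, 6↦6]  zeros at y ∈ ∅
  x = 4: [0↦4, 1↦5, 2↦6, 3↦5, 4↦0, 5↦3, 6↦5]  zeros at y ∈ {4}
  x = 5: [0↦4, 1↦0, 2↦6, 3↦6, 4↦5, 5↦1, 6↦6]  zeros at y ∈ {1}
  x = 6: [0↦2, 1↦3, 2↦3, 3↦0, 4↦6, 5↦5, 6↦2]  zeros at y ∈ {3}
Collecting zeros: affine points = {(0, 1), (0, 6), (1, 6), (4, 4), (5, 1), (6, 3)}.
Total count |C(F_7)_aff| = 6.


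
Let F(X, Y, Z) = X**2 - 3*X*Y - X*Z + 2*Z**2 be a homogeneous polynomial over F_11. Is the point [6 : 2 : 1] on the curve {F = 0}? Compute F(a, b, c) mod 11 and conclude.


F(6,2,1) ≡ 7 (mod 11); P is NOT on the curve.

Evaluate F(6, 2, 1) term-by-term (mod 11).
  X**2 ↦ 1·36·1·1 = 36
  -3*X*Y ↦ -3·6·2·1 = -36
  -X*Z ↦ -1·6·1·1 = -6
  2*Z**2 ↦ 2·1·1·1 = 2
Sum: F(6, 2, 1) = (36) + (-36) + (-6) + (2) = -4.
Reducing mod 11: -4 ≡ 7 (mod 11).
Since F(a, b, c) ≡ 7 ≠ 0 (mod 11), P does NOT lie on the curve.


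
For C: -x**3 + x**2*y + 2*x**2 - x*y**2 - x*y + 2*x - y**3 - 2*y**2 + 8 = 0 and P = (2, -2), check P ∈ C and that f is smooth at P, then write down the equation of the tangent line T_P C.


Tangent line at P: -12*x + 6*y + 36 = 0.

Step 1: f(2, -2) = 0, so P lies on C.
Step 2: partial derivatives
  f_x(x, y) = -3*x**2 + 2*x*y + 4*x - y**2 - y + 2, f_y(x, y) = x**2 - 2*x*y - x - 3*y**2 - 4*y.
  f_x(P) = -12, f_y(P) = 6 (gradient nonzero, so P is smooth).
Step 3: tangent line at P: -12·(x − 2) + 6·(y − -2) = 0.
Expanding: -12*x + 6*y + 36 = 0.


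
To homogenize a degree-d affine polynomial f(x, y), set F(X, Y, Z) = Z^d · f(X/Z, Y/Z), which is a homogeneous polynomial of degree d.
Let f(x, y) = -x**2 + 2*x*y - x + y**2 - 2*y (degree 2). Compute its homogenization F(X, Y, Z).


F(X, Y, Z) = -X**2 + 2*X*Y - X*Z + Y**2 - 2*Y*Z

deg(f) = 2.
Substitute x = X/Z, y = Y/Z into f, then multiply by Z^2.
  monomial -1·x^2·y^0 ↦ -1·X^2·Y^0·Z^0.
  monomial 2·x^1·y^1 ↦ 2·X^1·Y^1·Z^0.
  monomial -1·x^1·y^0 ↦ -1·X^1·Y^0·Z^1.
  monomial 1·x^0·y^2 ↦ 1·X^0·Y^2·Z^0.
  monomial -2·x^0·y^1 ↦ -2·X^0·Y^1·Z^1.
Collecting: F(X, Y, Z) = -X**2 + 2*X*Y - X*Z + Y**2 - 2*Y*Z.


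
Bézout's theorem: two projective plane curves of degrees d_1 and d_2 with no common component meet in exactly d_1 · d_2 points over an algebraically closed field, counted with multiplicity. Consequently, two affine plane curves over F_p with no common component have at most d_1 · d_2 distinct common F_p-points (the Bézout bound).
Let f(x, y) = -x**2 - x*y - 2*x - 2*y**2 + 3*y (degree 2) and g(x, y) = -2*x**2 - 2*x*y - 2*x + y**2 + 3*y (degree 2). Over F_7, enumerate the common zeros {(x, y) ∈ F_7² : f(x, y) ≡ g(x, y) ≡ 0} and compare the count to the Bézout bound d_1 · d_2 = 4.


Common zeros: {(0, 0)}; count = 1; Bézout bound = 4.

deg(f) = 2, deg(g) = 2, so Bézout bound = 4.
Scan x ∈ F_7. For each x, list the y ∈ F_7 with f(x, y) ≡ 0 and those with g(x, y) ≡ 0 (mod 7); the common zeros in that column are the intersection.
  x = 0: f ≡ 0 at y ∈ {0, 5}; g ≡ 0 at y ∈ {0, 4}; common: {0}.
  x = 1: f ≡ 0 at y ∈ {2, 6}; g ≡ 0 at y ∈ ∅; common: ∅.
  x = 2: f ≡ 0 at y ∈ {2}; g ≡ 0 at y ∈ {4}; common: ∅.
  x = 3: f ≡ 0 at y ∈ ∅; g ≡ 0 at y ∈ {5}; common: ∅.
  x = 4: f ≡ 0 at y ∈ ∅; g ≡ 0 at y ∈ ∅; common: ∅.
  x = 5: f ≡ 0 at y ∈ {0, 6}; g ≡ 0 at y ∈ {2, 5}; common: ∅.
  x = 6: f ≡ 0 at y ∈ ∅; g ≡ 0 at y ∈ {0, 2}; common: ∅.
Collecting: common zeros = {(0, 0)}, so the count is 1.
Comparison with the Bézout bound: 1 ≤ 4 = deg(f)·deg(g), as expected for curves with no common component (the affine F_7-count falls short of the bound because intersections may lie at infinity, over extension fields, or carry multiplicity).


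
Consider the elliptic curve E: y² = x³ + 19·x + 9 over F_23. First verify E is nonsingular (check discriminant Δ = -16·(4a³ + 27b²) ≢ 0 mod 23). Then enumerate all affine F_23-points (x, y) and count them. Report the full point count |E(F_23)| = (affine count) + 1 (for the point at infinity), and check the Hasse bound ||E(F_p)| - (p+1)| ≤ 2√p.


Affine points = {(0, 3), (0, 20), (1, 11), (1, 12), (2, 3), (2, 20), (3, 1), (3, 22), (7, 5), (7, 18), (8, 11), (8, 12), (9, 9), (9, 14), (10, 7), (10, 16), (11, 10), (11, 13), (14, 11), (14, 12), (15, 9), (15, 14), (16, 4), (16, 19), (17, 1), (17, 22), (21, 3), (21, 20), (22, 9), (22, 14)}; affine count = 30; |E(F_23)| = 31.

Discriminant check: Δ ∝ 4a³ + 27b² = 4·19³ + 27·9² = 4·6859 + 27·81 ≡ 22 (mod 23). Nonzero ⇒ E is nonsingular.
For each x ∈ F_23, compute rhs = x³ + 19·x + 9 mod 23, then count y ∈ F_23 with y² ≡ rhs.
  x = 0: rhs = 9, matching y values: 3, 20 (2 points).
  x = 1: rhs = 6, matching y values: 11, 12 (2 points).
  x = 2: rhs = 9, matching y values: 3, 20 (2 points).
  x = 3: rhs = 1, matching y values: 1, 22 (2 points).
  x = 4: rhs = 11, matching y values: none (0 points).
  x = 5: rhs = 22, matching y values: none (0 points).
  x = 6: rhs = 17, matching y values: none (0 points).
  x = 7: rhs = 2, matching y values: 5, 18 (2 points).
  x = 8: rhs = 6, matching y values: 11, 12 (2 points).
  x = 9: rhs = 12, matching y values: 9, 14 (2 points).
  x = 10: rhs = 3, matching y values: 7, 16 (2 points).
  x = 11: rhs = 8, matching y values: 10, 13 (2 points).
  x = 12: rhs = 10, matching y values: none (0 points).
  x = 13: rhs = 15, matching y values: none (0 points).
  x = 14: rhs = 6, matching y values: 11, 12 (2 points).
  x = 15: rhs = 12, matching y values: 9, 14 (2 points).
  x = 16: rhs = 16, matching y values: 4, 19 (2 points).
  x = 17: rhs = 1, matching y values: 1, 22 (2 points).
  x = 18: rhs = 19, matching y values: none (0 points).
  x = 19: rhs = 7, matching y values: none (0 points).
  x = 20: rhs = 17, matching y values: none (0 points).
  x = 21: rhs = 9, matching y values: 3, 20 (2 points).
  x = 22: rhs = 12, matching y values: 9, 14 (2 points).
Total affine count: 30.
Full point count |E(F_23)| = 30 + 1 = 31.
Hasse bound: |31 − (23+1)| = |7| = 7 ≤ 2√23 ≈ 9.5917 ✓.


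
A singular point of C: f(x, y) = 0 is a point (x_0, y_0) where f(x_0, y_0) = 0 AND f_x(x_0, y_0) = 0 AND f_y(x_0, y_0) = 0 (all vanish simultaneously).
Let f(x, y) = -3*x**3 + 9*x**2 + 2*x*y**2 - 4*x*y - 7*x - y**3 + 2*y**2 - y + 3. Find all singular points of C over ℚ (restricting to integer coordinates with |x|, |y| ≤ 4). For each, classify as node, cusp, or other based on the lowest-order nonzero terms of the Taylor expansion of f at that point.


Singular points: {(1, 1)}; classification: cusp.

Compute partial derivatives:
  f_x = -9*x**2 + 18*x + 2*y**2 - 4*y - 7.
  f_y = 4*x*y - 4*x - 3*y**2 + 4*y - 1.
Scan x_0 ∈ {−4, ..., 4}. For each x_0, f_y(x_0, y) is a polynomial in y; find its integer roots y ∈ {−4, ..., 4}, then test f_x and f at those candidates.
  x = -4: f_y(-4, y) = -3*y**2 - 12*y + 15; vanishes at y ∈ {1}. (-4, 1): f_x = -225 ≠ 0.
  x = -3: f_y(-3, y) = -3*y**2 - 8*y + 11; vanishes at y ∈ {1}. (-3, 1): f_x = -144 ≠ 0.
  x = -2: f_y(-2, y) = -3*y**2 - 4*y + 7; vanishes at y ∈ {1}. (-2, 1): f_x = -81 ≠ 0.
  x = -1: f_y(-1, y) = 3 - 3*y**2; vanishes at y ∈ {-1, 1}. (-1, -1): f_x = -28 ≠ 0; (-1, 1): f_x = -36 ≠ 0.
  x = 0: f_y(0, y) = -3*y**2 + 4*y - 1; vanishes at y ∈ {1}. (0, 1): f_x = -9 ≠ 0.
  x = 1: f_y(1, y) = -3*y**2 + 8*y - 5; vanishes at y ∈ {1}. (1, 1): f_x = 0, f = 0 — SINGULAR.
  x = 2: f_y(2, y) = -3*y**2 + 12*y - 9; vanishes at y ∈ {1, 3}. (2, 1): f_x = -9 ≠ 0; (2, 3): f_x = -1 ≠ 0.
  x = 3: f_y(3, y) = -3*y**2 + 16*y - 13; vanishes at y ∈ {1}. (3, 1): f_x = -36 ≠ 0.
  x = 4: f_y(4, y) = -3*y**2 + 20*y - 17; vanishes at y ∈ {1}. (4, 1): f_x = -81 ≠ 0.
Only singular point on the grid: (1, 1).
Classify: substitute x = 1 + u, y = 1 + v and expand: f = -3*u**3 + 2*u*v**2 - v**3 + v**2.
No constant or linear terms (consistent with a singular point). Quadratic part: v**2. Cubic part: -3*u**3 + 2*u*v**2 - v**3.
The quadratic part v**2 is a perfect square, so there is a single (double) tangent line v = 0, i.e. y = 1. Restricting the cubic part to that line (v = 0) leaves -3*u**3 ≠ 0, so f is not divisible by v and the branch is v² ≈ 3*u**3 to lowest order — this is a cusp.
Classification: cusp.


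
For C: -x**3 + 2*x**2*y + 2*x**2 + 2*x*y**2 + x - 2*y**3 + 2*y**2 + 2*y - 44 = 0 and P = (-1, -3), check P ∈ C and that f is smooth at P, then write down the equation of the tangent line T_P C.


Tangent line at P: 24*x - 50*y - 126 = 0.

Step 1: f(-1, -3) = 0, so P lies on C.
Step 2: partial derivatives
  f_x(x, y) = -3*x**2 + 4*x*y + 4*x + 2*y**2 + 1, f_y(x, y) = 2*x**2 + 4*x*y - 6*y**2 + 4*y + 2.
  f_x(P) = 24, f_y(P) = -50 (gradient nonzero, so P is smooth).
Step 3: tangent line at P: 24·(x − -1) + -50·(y − -3) = 0.
Expanding: 24*x - 50*y - 126 = 0.


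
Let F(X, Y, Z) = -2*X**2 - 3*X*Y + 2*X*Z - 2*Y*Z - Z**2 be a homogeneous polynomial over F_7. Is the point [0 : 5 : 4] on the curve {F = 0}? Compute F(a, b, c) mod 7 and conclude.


F(0,5,4) ≡ 0 (mod 7); P is on the curve.

Evaluate F(0, 5, 4) term-by-term (mod 7).
  -2*X**2 ↦ -2·0·1·1 = 0
  -3*X*Y ↦ -3·0·5·1 = 0
  2*X*Z ↦ 2·0·1·4 = 0
  -2*Y*Z ↦ -2·1·5·4 = -40
  -Z**2 ↦ -1·1·1·16 = -16
Sum: F(0, 5, 4) = (0) + (0) + (0) + (-40) + (-16) = -56.
Reducing mod 7: -56 ≡ 0 (mod 7).
Since F(a, b, c) ≡ 0 (mod 7), P lies on the curve.


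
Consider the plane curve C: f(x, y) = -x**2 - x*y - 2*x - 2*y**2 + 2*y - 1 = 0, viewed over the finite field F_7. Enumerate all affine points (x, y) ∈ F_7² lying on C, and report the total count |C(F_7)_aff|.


Affine F_7-points: {(1, 5), (1, 6), (4, 3), (5, 3), (5, 6), (6, 0), (6, 5)}; count = 7.

For each of the 49 pairs (x, y) ∈ F_7², evaluate f(x, y) mod 7. Record the zeros.
  x = 0: [0↦6, 1↦6, 2↦2, 3↦1, 4↦3, 5↦1, 6↦2]  zeros at y ∈ ∅
  x = 1: [0↦3, 1↦2, 2↦4, 3↦2, 4↦3, 5↦0, 6↦0]  zeros at y ∈ {5, 6}
  x = 2: [0↦5, 1↦3, 2↦4, 3↦1, 4↦1, 5↦4, 6↦3]  zeros at y ∈ ∅
  x = 3: [0↦5, 1↦2, 2↦2, 3↦5, 4↦4, 5↦6, 6↦4]  zeros at y ∈ ∅
  x = 4: [0↦3, 1↦6, 2↦5, 3↦0, 4↦5, 5↦6, 6↦3]  zeros at y ∈ {3}
  x = 5: [0↦6, 1↦1, 2↦6, 3↦0, 4↦4, 5↦4, 6↦0]  zeros at y ∈ {3, 6}
  x = 6: [0↦0, 1↦1, 2↦5, 3↦5, 4↦1, 5↦0, 6↦2]  zeros at y ∈ {0, 5}
Collecting zeros: affine points = {(1, 5), (1, 6), (4, 3), (5, 3), (5, 6), (6, 0), (6, 5)}.
Total count |C(F_7)_aff| = 7.
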